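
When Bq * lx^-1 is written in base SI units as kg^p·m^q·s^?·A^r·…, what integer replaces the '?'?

Bq = s⁻¹.
lx = m⁻²·cd.
So lx⁻¹ = m²·cd⁻¹.
Combining: Bq·lx⁻¹ = s⁻¹ · (m²·cd⁻¹) = m²·s⁻¹·cd⁻¹.
The exponent of s is -1.

-1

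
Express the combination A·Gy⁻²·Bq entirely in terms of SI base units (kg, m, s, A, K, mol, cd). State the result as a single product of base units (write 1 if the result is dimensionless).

Gy = m²·s⁻².
So Gy⁻² = m⁻⁴·s⁴.
Bq = s⁻¹.
Combining: A·Gy⁻²·Bq = A · (m⁻⁴·s⁴) · s⁻¹ = m⁻⁴·s³·A.

m⁻⁴·s³·A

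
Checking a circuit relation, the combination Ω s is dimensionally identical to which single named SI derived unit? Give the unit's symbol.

Ω = kg·m²·s⁻³·A⁻².
Combining: Ω·s = (kg·m²·s⁻³·A⁻²) · s = kg·m²·s⁻²·A⁻².
kg·m²·s⁻²·A⁻² is the base-SI form of the henry.

H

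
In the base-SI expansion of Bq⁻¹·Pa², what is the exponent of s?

-3

Bq = 1/s = s⁻¹ (activity is decays per second).
So Bq⁻¹ = s.
Pa = N/m² (pressure = force per area),
    = kg·m⁻¹·s⁻².
So Pa² = kg²·m⁻²·s⁻⁴.
Combining: Bq⁻¹·Pa² = s · (kg²·m⁻²·s⁻⁴) = kg²·m⁻²·s⁻³.
The exponent of s is -3.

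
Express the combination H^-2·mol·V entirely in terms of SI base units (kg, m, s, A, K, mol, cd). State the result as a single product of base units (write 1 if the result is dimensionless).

H = kg·m²·s⁻²·A⁻².
So H⁻² = kg⁻²·m⁻⁴·s⁴·A⁴.
V = kg·m²·s⁻³·A⁻¹.
Combining: H⁻²·mol·V = (kg⁻²·m⁻⁴·s⁴·A⁴) · mol · (kg·m²·s⁻³·A⁻¹) = kg⁻¹·m⁻²·s·A³·mol.

kg⁻¹·m⁻²·s·A³·mol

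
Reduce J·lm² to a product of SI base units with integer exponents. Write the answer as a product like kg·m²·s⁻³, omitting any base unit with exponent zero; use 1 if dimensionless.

kg·m²·s⁻²·cd²

J = N·m (work = force × distance),
    = kg·m²·s⁻².
lm = cd·sr = cd (luminous flux; sr is dimensionless).
So lm² = cd².
Combining: J·lm² = (kg·m²·s⁻²) · cd² = kg·m²·s⁻²·cd².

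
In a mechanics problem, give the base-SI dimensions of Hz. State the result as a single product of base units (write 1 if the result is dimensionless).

s⁻¹

Hz = 1/s = s⁻¹ (frequency is cycles per second).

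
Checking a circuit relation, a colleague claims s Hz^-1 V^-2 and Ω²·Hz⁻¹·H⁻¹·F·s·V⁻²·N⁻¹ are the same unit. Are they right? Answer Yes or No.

Left side:
  Hz = s⁻¹.
  So Hz⁻¹ = s.
  V = kg·m²·s⁻³·A⁻¹.
  So V⁻² = kg⁻²·m⁻⁴·s⁶·A².
  Combining: s·Hz⁻¹·V⁻² = s · s · (kg⁻²·m⁻⁴·s⁶·A²) = kg⁻²·m⁻⁴·s⁸·A².
Right side:
  Ω = V/A (resistance = voltage per current),
      = kg·m²·s⁻³·A⁻².
  So Ω² = kg²·m⁴·s⁻⁶·A⁻⁴.
  Hz = 1/s = s⁻¹ (frequency is cycles per second).
  So Hz⁻¹ = s.
  H = Wb/A (inductance = flux per current),
      = kg·m²·s⁻²·A⁻².
  So H⁻¹ = kg⁻¹·m⁻²·s²·A².
  F = C/V (capacitance = charge per voltage),
      = A·s/(kg·m²·s⁻³·A⁻¹) (substituting C and V),
      = kg⁻¹·m⁻²·s⁴·A².
  V = W/A (potential = power per current),
      = kg·m²·s⁻³·A⁻¹.
  So V⁻² = kg⁻²·m⁻⁴·s⁶·A².
  N = kg·m/s² = kg·m·s⁻² (force = mass × acceleration).
  So N⁻¹ = kg⁻¹·m⁻¹·s².
  Combining: Ω²·Hz⁻¹·H⁻¹·F·s·V⁻²·N⁻¹ = (kg²·m⁴·s⁻⁶·A⁻⁴) · s · (kg⁻¹·m⁻²·s²·A²) · (kg⁻¹·m⁻²·s⁴·A²) · s · (kg⁻²·m⁻⁴·s⁶·A²) · (kg⁻¹·m⁻¹·s²) = kg⁻³·m⁻⁵·s¹⁰·A².
Left is kg⁻²·m⁻⁴·s⁸·A²; right is kg⁻³·m⁻⁵·s¹⁰·A² — different.

No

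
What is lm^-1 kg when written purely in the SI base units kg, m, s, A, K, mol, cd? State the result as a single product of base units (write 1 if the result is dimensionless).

kg·cd⁻¹

lm = cd·sr = cd (luminous flux; sr is dimensionless).
So lm⁻¹ = cd⁻¹.
Combining: lm⁻¹·kg = cd⁻¹ · kg = kg·cd⁻¹.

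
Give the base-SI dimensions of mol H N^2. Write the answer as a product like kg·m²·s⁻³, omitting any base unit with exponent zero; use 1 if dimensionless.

kg³·m⁴·s⁻⁶·A⁻²·mol

H = Wb/A (inductance = flux per current),
    = kg·m²·s⁻²·A⁻².
N = kg·m/s² = kg·m·s⁻² (force = mass × acceleration).
So N² = kg²·m²·s⁻⁴.
Combining: mol·H·N² = mol · (kg·m²·s⁻²·A⁻²) · (kg²·m²·s⁻⁴) = kg³·m⁴·s⁻⁶·A⁻²·mol.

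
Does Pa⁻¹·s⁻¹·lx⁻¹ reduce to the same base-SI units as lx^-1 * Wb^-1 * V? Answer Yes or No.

Left side:
  Pa = N/m² (pressure = force per area),
      = kg·m⁻¹·s⁻².
  So Pa⁻¹ = kg⁻¹·m·s².
  lx = lm/m² (illuminance = luminous flux per area),
      = m⁻²·cd.
  So lx⁻¹ = m²·cd⁻¹.
  Combining: Pa⁻¹·s⁻¹·lx⁻¹ = (kg⁻¹·m·s²) · s⁻¹ · (m²·cd⁻¹) = kg⁻¹·m³·s·cd⁻¹.
Right side:
  lx = lm/m² (illuminance = luminous flux per area),
      = m⁻²·cd.
  So lx⁻¹ = m²·cd⁻¹.
  Wb = V·s (flux: a volt is a weber per second),
      = kg·m²·s⁻²·A⁻¹.
  So Wb⁻¹ = kg⁻¹·m⁻²·s²·A.
  V = W/A (potential = power per current),
      = kg·m²·s⁻³·A⁻¹.
  Combining: lx⁻¹·Wb⁻¹·V = (m²·cd⁻¹) · (kg⁻¹·m⁻²·s²·A) · (kg·m²·s⁻³·A⁻¹) = m²·s⁻¹·cd⁻¹.
Left is kg⁻¹·m³·s·cd⁻¹; right is m²·s⁻¹·cd⁻¹ — different.

No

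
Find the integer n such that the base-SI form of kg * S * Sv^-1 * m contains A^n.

2

S = 1/Ω (conductance is reciprocal resistance),
    = kg⁻¹·m⁻²·s³·A².
Sv = J/kg (equivalent dose = energy per mass),
    = m²·s⁻².
So Sv⁻¹ = m⁻²·s².
Combining: kg·S·Sv⁻¹·m = kg · (kg⁻¹·m⁻²·s³·A²) · (m⁻²·s²) · m = m⁻³·s⁵·A².
The exponent of A is 2.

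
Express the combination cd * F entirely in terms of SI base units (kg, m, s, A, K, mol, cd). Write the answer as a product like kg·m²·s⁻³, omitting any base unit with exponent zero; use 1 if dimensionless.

F = C/V (capacitance = charge per voltage),
    = A·s/(kg·m²·s⁻³·A⁻¹) (substituting C and V),
    = kg⁻¹·m⁻²·s⁴·A².
Combining: cd·F = cd · (kg⁻¹·m⁻²·s⁴·A²) = kg⁻¹·m⁻²·s⁴·A²·cd.

kg⁻¹·m⁻²·s⁴·A²·cd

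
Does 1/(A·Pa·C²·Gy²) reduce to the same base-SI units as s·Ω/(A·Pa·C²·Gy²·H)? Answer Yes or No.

Left side:
  Pa = kg·m⁻¹·s⁻².
  So Pa⁻¹ = kg⁻¹·m·s².
  C = s·A.
  So C⁻² = s⁻²·A⁻².
  Gy = m²·s⁻².
  So Gy⁻² = m⁻⁴·s⁴.
  Combining: A⁻¹·Pa⁻¹·C⁻²·Gy⁻² = A⁻¹ · (kg⁻¹·m·s²) · (s⁻²·A⁻²) · (m⁻⁴·s⁴) = kg⁻¹·m⁻³·s⁴·A⁻³.
Right side:
  Pa = kg·m⁻¹·s⁻².
  So Pa⁻¹ = kg⁻¹·m·s².
  C = s·A.
  So C⁻² = s⁻²·A⁻².
  Gy = m²·s⁻².
  So Gy⁻² = m⁻⁴·s⁴.
  H = kg·m²·s⁻²·A⁻².
  So H⁻¹ = kg⁻¹·m⁻²·s²·A².
  Ω = kg·m²·s⁻³·A⁻².
  Combining: A⁻¹·Pa⁻¹·C⁻²·Gy⁻²·s·H⁻¹·Ω = A⁻¹ · (kg⁻¹·m·s²) · (s⁻²·A⁻²) · (m⁻⁴·s⁴) · s · (kg⁻¹·m⁻²·s²·A²) · (kg·m²·s⁻³·A⁻²) = kg⁻¹·m⁻³·s⁴·A⁻³.
Both reduce to kg⁻¹·m⁻³·s⁴·A⁻³.

Yes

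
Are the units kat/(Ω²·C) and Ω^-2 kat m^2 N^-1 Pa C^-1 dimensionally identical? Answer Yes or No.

Yes

Left side:
  Ω = V/A (resistance = voltage per current),
      = kg·m²·s⁻³·A⁻².
  So Ω⁻² = kg⁻²·m⁻⁴·s⁶·A⁴.
  kat = mol/s = s⁻¹·mol (catalytic activity).
  C = A·s = s·A (charge = current × time).
  So C⁻¹ = s⁻¹·A⁻¹.
  Combining: Ω⁻²·kat·C⁻¹ = (kg⁻²·m⁻⁴·s⁶·A⁴) · (s⁻¹·mol) · (s⁻¹·A⁻¹) = kg⁻²·m⁻⁴·s⁴·A³·mol.
Right side:
  Ω = kg·m²·s⁻³·A⁻².
  So Ω⁻² = kg⁻²·m⁻⁴·s⁶·A⁴.
  kat = s⁻¹·mol.
  N = kg·m·s⁻².
  So N⁻¹ = kg⁻¹·m⁻¹·s².
  Pa = kg·m⁻¹·s⁻².
  C = s·A.
  So C⁻¹ = s⁻¹·A⁻¹.
  Combining: Ω⁻²·kat·m²·N⁻¹·Pa·C⁻¹ = (kg⁻²·m⁻⁴·s⁶·A⁴) · (s⁻¹·mol) · m² · (kg⁻¹·m⁻¹·s²) · (kg·m⁻¹·s⁻²) · (s⁻¹·A⁻¹) = kg⁻²·m⁻⁴·s⁴·A³·mol.
Both reduce to kg⁻²·m⁻⁴·s⁴·A³·mol.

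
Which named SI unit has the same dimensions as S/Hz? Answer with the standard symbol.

Hz = 1/s = s⁻¹ (frequency is cycles per second).
So Hz⁻¹ = s.
S = 1/Ω (conductance is reciprocal resistance),
    = kg⁻¹·m⁻²·s³·A².
Combining: Hz⁻¹·S = s · (kg⁻¹·m⁻²·s³·A²) = kg⁻¹·m⁻²·s⁴·A².
kg⁻¹·m⁻²·s⁴·A² is the base-SI form of the farad.

F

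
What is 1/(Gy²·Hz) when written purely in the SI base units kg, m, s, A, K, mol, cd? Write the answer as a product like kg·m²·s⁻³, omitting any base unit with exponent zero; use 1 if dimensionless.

Gy = J/kg (absorbed dose = energy per mass),
    = m²·s⁻².
So Gy⁻² = m⁻⁴·s⁴.
Hz = 1/s = s⁻¹ (frequency is cycles per second).
So Hz⁻¹ = s.
Combining: Gy⁻²·Hz⁻¹ = (m⁻⁴·s⁴) · s = m⁻⁴·s⁵.

m⁻⁴·s⁵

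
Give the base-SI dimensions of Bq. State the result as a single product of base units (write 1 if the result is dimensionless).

Bq = 1/s = s⁻¹ (activity is decays per second).

s⁻¹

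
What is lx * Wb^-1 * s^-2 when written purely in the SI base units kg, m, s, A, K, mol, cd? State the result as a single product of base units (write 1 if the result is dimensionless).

lx = lm/m² (illuminance = luminous flux per area),
    = m⁻²·cd.
Wb = V·s (flux: a volt is a weber per second),
    = kg·m²·s⁻²·A⁻¹.
So Wb⁻¹ = kg⁻¹·m⁻²·s²·A.
Combining: lx·Wb⁻¹·s⁻² = (m⁻²·cd) · (kg⁻¹·m⁻²·s²·A) · s⁻² = kg⁻¹·m⁻⁴·A·cd.

kg⁻¹·m⁻⁴·A·cd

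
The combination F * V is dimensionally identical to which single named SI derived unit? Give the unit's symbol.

C

F = kg⁻¹·m⁻²·s⁴·A².
V = kg·m²·s⁻³·A⁻¹.
Combining: F·V = (kg⁻¹·m⁻²·s⁴·A²) · (kg·m²·s⁻³·A⁻¹) = s·A.
s·A is the base-SI form of the coulomb.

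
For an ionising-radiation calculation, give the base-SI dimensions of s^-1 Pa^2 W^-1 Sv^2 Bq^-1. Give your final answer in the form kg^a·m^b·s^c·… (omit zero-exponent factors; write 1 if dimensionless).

Pa = kg·m⁻¹·s⁻².
So Pa² = kg²·m⁻²·s⁻⁴.
W = kg·m²·s⁻³.
So W⁻¹ = kg⁻¹·m⁻²·s³.
Sv = m²·s⁻².
So Sv² = m⁴·s⁻⁴.
Bq = s⁻¹.
So Bq⁻¹ = s.
Combining: s⁻¹·Pa²·W⁻¹·Sv²·Bq⁻¹ = s⁻¹ · (kg²·m⁻²·s⁻⁴) · (kg⁻¹·m⁻²·s³) · (m⁴·s⁻⁴) · s = kg·s⁻⁵.

kg·s⁻⁵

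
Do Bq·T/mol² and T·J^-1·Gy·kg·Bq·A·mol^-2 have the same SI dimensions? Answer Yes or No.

No

Left side:
  Bq = s⁻¹.
  T = kg·s⁻²·A⁻¹.
  Combining: Bq·T·mol⁻² = s⁻¹ · (kg·s⁻²·A⁻¹) · mol⁻² = kg·s⁻³·A⁻¹·mol⁻².
Right side:
  T = Wb/m² (flux density = flux per area),
      = kg·s⁻²·A⁻¹.
  J = N·m (work = force × distance),
      = kg·m²·s⁻².
  So J⁻¹ = kg⁻¹·m⁻²·s².
  Gy = J/kg (absorbed dose = energy per mass),
      = m²·s⁻².
  Bq = 1/s = s⁻¹ (activity is decays per second).
  Combining: T·J⁻¹·Gy·kg·Bq·A·mol⁻² = (kg·s⁻²·A⁻¹) · (kg⁻¹·m⁻²·s²) · (m²·s⁻²) · kg · s⁻¹ · A · mol⁻² = kg·s⁻³·mol⁻².
Left is kg·s⁻³·A⁻¹·mol⁻²; right is kg·s⁻³·mol⁻² — different.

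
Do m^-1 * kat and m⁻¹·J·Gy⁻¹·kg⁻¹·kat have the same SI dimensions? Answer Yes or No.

Yes

Left side:
  kat = mol/s = s⁻¹·mol (catalytic activity).
  Combining: m⁻¹·kat = m⁻¹ · (s⁻¹·mol) = m⁻¹·s⁻¹·mol.
Right side:
  J = kg·m²·s⁻².
  Gy = m²·s⁻².
  So Gy⁻¹ = m⁻²·s².
  kat = s⁻¹·mol.
  Combining: m⁻¹·J·Gy⁻¹·kg⁻¹·kat = m⁻¹ · (kg·m²·s⁻²) · (m⁻²·s²) · kg⁻¹ · (s⁻¹·mol) = m⁻¹·s⁻¹·mol.
Both reduce to m⁻¹·s⁻¹·mol.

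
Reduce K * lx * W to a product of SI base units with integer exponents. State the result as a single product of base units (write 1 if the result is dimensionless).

lx = lm/m² (illuminance = luminous flux per area),
    = m⁻²·cd.
W = J/s (power = energy per time),
    = kg·m²·s⁻³.
Combining: K·lx·W = K · (m⁻²·cd) · (kg·m²·s⁻³) = kg·s⁻³·K·cd.

kg·s⁻³·K·cd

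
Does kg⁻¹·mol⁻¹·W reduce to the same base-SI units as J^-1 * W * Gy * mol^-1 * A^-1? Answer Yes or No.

Left side:
  W = J/s (power = energy per time),
      = kg·m²·s⁻³.
  Combining: kg⁻¹·mol⁻¹·W = kg⁻¹ · mol⁻¹ · (kg·m²·s⁻³) = m²·s⁻³·mol⁻¹.
Right side:
  J = N·m (work = force × distance),
      = kg·m²·s⁻².
  So J⁻¹ = kg⁻¹·m⁻²·s².
  W = J/s (power = energy per time),
      = kg·m²·s⁻³.
  Gy = J/kg (absorbed dose = energy per mass),
      = m²·s⁻².
  Combining: J⁻¹·W·Gy·mol⁻¹·A⁻¹ = (kg⁻¹·m⁻²·s²) · (kg·m²·s⁻³) · (m²·s⁻²) · mol⁻¹ · A⁻¹ = m²·s⁻³·A⁻¹·mol⁻¹.
Left is m²·s⁻³·mol⁻¹; right is m²·s⁻³·A⁻¹·mol⁻¹ — different.

No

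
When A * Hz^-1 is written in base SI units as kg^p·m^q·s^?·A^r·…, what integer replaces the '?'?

1

Hz = 1/s = s⁻¹ (frequency is cycles per second).
So Hz⁻¹ = s.
Combining: A·Hz⁻¹ = A · s = s·A.
The exponent of s is 1.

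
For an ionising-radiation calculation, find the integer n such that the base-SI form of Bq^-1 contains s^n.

1

Bq = 1/s = s⁻¹ (activity is decays per second).
So Bq⁻¹ = s.
The exponent of s is 1.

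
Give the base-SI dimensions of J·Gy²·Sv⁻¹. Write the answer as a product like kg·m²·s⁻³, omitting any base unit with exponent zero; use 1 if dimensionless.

kg·m⁴·s⁻⁴

J = kg·m²·s⁻².
Gy = m²·s⁻².
So Gy² = m⁴·s⁻⁴.
Sv = m²·s⁻².
So Sv⁻¹ = m⁻²·s².
Combining: J·Gy²·Sv⁻¹ = (kg·m²·s⁻²) · (m⁴·s⁻⁴) · (m⁻²·s²) = kg·m⁴·s⁻⁴.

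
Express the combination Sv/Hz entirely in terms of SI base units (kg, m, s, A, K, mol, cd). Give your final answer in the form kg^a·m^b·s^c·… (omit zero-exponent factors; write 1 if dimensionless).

m²·s⁻¹

Hz = 1/s = s⁻¹ (frequency is cycles per second).
So Hz⁻¹ = s.
Sv = J/kg (equivalent dose = energy per mass),
    = m²·s⁻².
Combining: Hz⁻¹·Sv = s · (m²·s⁻²) = m²·s⁻¹.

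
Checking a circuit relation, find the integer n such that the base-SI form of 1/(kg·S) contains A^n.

-2

S = 1/Ω (conductance is reciprocal resistance),
    = kg⁻¹·m⁻²·s³·A².
So S⁻¹ = kg·m²·s⁻³·A⁻².
Combining: kg⁻¹·S⁻¹ = kg⁻¹ · (kg·m²·s⁻³·A⁻²) = m²·s⁻³·A⁻².
The exponent of A is -2.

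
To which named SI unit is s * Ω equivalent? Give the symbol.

Ω = V/A (resistance = voltage per current),
    = kg·m²·s⁻³·A⁻².
Combining: s·Ω = s · (kg·m²·s⁻³·A⁻²) = kg·m²·s⁻²·A⁻².
kg·m²·s⁻²·A⁻² is the base-SI form of the henry.

H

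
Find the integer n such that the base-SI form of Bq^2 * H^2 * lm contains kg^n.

Bq = s⁻¹.
So Bq² = s⁻².
H = kg·m²·s⁻²·A⁻².
So H² = kg²·m⁴·s⁻⁴·A⁻⁴.
lm = cd.
Combining: Bq²·H²·lm = s⁻² · (kg²·m⁴·s⁻⁴·A⁻⁴) · cd = kg²·m⁴·s⁻⁶·A⁻⁴·cd.
The exponent of kg is 2.

2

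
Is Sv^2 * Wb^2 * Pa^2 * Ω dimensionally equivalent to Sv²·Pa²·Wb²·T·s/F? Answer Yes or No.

No

Left side:
  Sv = m²·s⁻².
  So Sv² = m⁴·s⁻⁴.
  Wb = kg·m²·s⁻²·A⁻¹.
  So Wb² = kg²·m⁴·s⁻⁴·A⁻².
  Pa = kg·m⁻¹·s⁻².
  So Pa² = kg²·m⁻²·s⁻⁴.
  Ω = kg·m²·s⁻³·A⁻².
  Combining: Sv²·Wb²·Pa²·Ω = (m⁴·s⁻⁴) · (kg²·m⁴·s⁻⁴·A⁻²) · (kg²·m⁻²·s⁻⁴) · (kg·m²·s⁻³·A⁻²) = kg⁵·m⁸·s⁻¹⁵·A⁻⁴.
Right side:
  Sv = m²·s⁻².
  So Sv² = m⁴·s⁻⁴.
  Pa = kg·m⁻¹·s⁻².
  So Pa² = kg²·m⁻²·s⁻⁴.
  Wb = kg·m²·s⁻²·A⁻¹.
  So Wb² = kg²·m⁴·s⁻⁴·A⁻².
  T = kg·s⁻²·A⁻¹.
  F = kg⁻¹·m⁻²·s⁴·A².
  So F⁻¹ = kg·m²·s⁻⁴·A⁻².
  Combining: Sv²·Pa²·Wb²·T·F⁻¹·s = (m⁴·s⁻⁴) · (kg²·m⁻²·s⁻⁴) · (kg²·m⁴·s⁻⁴·A⁻²) · (kg·s⁻²·A⁻¹) · (kg·m²·s⁻⁴·A⁻²) · s = kg⁶·m⁸·s⁻¹⁷·A⁻⁵.
Left is kg⁵·m⁸·s⁻¹⁵·A⁻⁴; right is kg⁶·m⁸·s⁻¹⁷·A⁻⁵ — different.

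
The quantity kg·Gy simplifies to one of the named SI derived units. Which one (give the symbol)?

J

Gy = m²·s⁻².
Combining: kg·Gy = kg · (m²·s⁻²) = kg·m²·s⁻².
kg·m²·s⁻² is the base-SI form of the joule.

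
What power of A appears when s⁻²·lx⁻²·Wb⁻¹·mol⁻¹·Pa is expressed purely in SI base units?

lx = lm/m² (illuminance = luminous flux per area),
    = m⁻²·cd.
So lx⁻² = m⁴·cd⁻².
Wb = V·s (flux: a volt is a weber per second),
    = kg·m²·s⁻²·A⁻¹.
So Wb⁻¹ = kg⁻¹·m⁻²·s²·A.
Pa = N/m² (pressure = force per area),
    = kg·m⁻¹·s⁻².
Combining: s⁻²·lx⁻²·Wb⁻¹·mol⁻¹·Pa = s⁻² · (m⁴·cd⁻²) · (kg⁻¹·m⁻²·s²·A) · mol⁻¹ · (kg·m⁻¹·s⁻²) = m·s⁻²·A·mol⁻¹·cd⁻².
The exponent of A is 1.

1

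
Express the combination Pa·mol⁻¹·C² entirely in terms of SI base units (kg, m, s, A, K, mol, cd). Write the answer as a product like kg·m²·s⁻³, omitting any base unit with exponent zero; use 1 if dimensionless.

kg·m⁻¹·A²·mol⁻¹

Pa = N/m² (pressure = force per area),
    = kg·m⁻¹·s⁻².
C = A·s = s·A (charge = current × time).
So C² = s²·A².
Combining: Pa·mol⁻¹·C² = (kg·m⁻¹·s⁻²) · mol⁻¹ · (s²·A²) = kg·m⁻¹·A²·mol⁻¹.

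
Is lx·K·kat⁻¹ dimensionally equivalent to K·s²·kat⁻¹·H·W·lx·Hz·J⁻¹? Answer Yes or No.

Left side:
  lx = m⁻²·cd.
  kat = s⁻¹·mol.
  So kat⁻¹ = s·mol⁻¹.
  Combining: lx·K·kat⁻¹ = (m⁻²·cd) · K · (s·mol⁻¹) = m⁻²·s·K·mol⁻¹·cd.
Right side:
  kat = mol/s = s⁻¹·mol (catalytic activity).
  So kat⁻¹ = s·mol⁻¹.
  H = Wb/A (inductance = flux per current),
      = kg·m²·s⁻²·A⁻².
  W = J/s (power = energy per time),
      = kg·m²·s⁻³.
  lx = lm/m² (illuminance = luminous flux per area),
      = m⁻²·cd.
  Hz = 1/s = s⁻¹ (frequency is cycles per second).
  J = N·m (work = force × distance),
      = kg·m²·s⁻².
  So J⁻¹ = kg⁻¹·m⁻²·s².
  Combining: K·s²·kat⁻¹·H·W·lx·Hz·J⁻¹ = K · s² · (s·mol⁻¹) · (kg·m²·s⁻²·A⁻²) · (kg·m²·s⁻³) · (m⁻²·cd) · s⁻¹ · (kg⁻¹·m⁻²·s²) = kg·s⁻¹·A⁻²·K·mol⁻¹·cd.
Left is m⁻²·s·K·mol⁻¹·cd; right is kg·s⁻¹·A⁻²·K·mol⁻¹·cd — different.

No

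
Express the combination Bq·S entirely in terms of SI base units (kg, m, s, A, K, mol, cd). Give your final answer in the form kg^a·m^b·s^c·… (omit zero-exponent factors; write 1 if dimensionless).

Bq = 1/s = s⁻¹ (activity is decays per second).
S = 1/Ω (conductance is reciprocal resistance),
    = kg⁻¹·m⁻²·s³·A².
Combining: Bq·S = s⁻¹ · (kg⁻¹·m⁻²·s³·A²) = kg⁻¹·m⁻²·s²·A².

kg⁻¹·m⁻²·s²·A²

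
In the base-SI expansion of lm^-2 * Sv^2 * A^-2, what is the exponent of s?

lm = cd.
So lm⁻² = cd⁻².
Sv = m²·s⁻².
So Sv² = m⁴·s⁻⁴.
Combining: lm⁻²·Sv²·A⁻² = cd⁻² · (m⁴·s⁻⁴) · A⁻² = m⁴·s⁻⁴·A⁻²·cd⁻².
The exponent of s is -4.

-4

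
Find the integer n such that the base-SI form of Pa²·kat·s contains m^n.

-2

Pa = kg·m⁻¹·s⁻².
So Pa² = kg²·m⁻²·s⁻⁴.
kat = s⁻¹·mol.
Combining: Pa²·kat·s = (kg²·m⁻²·s⁻⁴) · (s⁻¹·mol) · s = kg²·m⁻²·s⁻⁴·mol.
The exponent of m is -2.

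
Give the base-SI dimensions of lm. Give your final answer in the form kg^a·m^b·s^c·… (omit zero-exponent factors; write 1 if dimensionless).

lm = cd·sr = cd (luminous flux; sr is dimensionless).

cd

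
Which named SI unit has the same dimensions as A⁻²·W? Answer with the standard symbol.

Ω

W = J/s (power = energy per time),
    = kg·m²·s⁻³.
Combining: A⁻²·W = A⁻² · (kg·m²·s⁻³) = kg·m²·s⁻³·A⁻².
kg·m²·s⁻³·A⁻² is the base-SI form of the ohm.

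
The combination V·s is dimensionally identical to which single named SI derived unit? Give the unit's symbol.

Wb

V = W/A (potential = power per current),
    = kg·m²·s⁻³·A⁻¹.
Combining: V·s = (kg·m²·s⁻³·A⁻¹) · s = kg·m²·s⁻²·A⁻¹.
kg·m²·s⁻²·A⁻¹ is the base-SI form of the weber.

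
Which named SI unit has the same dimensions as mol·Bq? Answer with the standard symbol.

kat

Bq = s⁻¹.
Combining: mol·Bq = mol · s⁻¹ = s⁻¹·mol.
s⁻¹·mol is the base-SI form of the katal.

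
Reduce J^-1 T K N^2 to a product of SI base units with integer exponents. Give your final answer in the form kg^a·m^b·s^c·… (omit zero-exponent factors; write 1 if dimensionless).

kg²·s⁻⁴·A⁻¹·K

J = N·m (work = force × distance),
    = kg·m²·s⁻².
So J⁻¹ = kg⁻¹·m⁻²·s².
T = Wb/m² (flux density = flux per area),
    = kg·s⁻²·A⁻¹.
N = kg·m/s² = kg·m·s⁻² (force = mass × acceleration).
So N² = kg²·m²·s⁻⁴.
Combining: J⁻¹·T·K·N² = (kg⁻¹·m⁻²·s²) · (kg·s⁻²·A⁻¹) · K · (kg²·m²·s⁻⁴) = kg²·s⁻⁴·A⁻¹·K.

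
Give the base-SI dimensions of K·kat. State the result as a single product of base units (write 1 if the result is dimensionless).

kat = mol/s = s⁻¹·mol (catalytic activity).
Combining: K·kat = K · (s⁻¹·mol) = s⁻¹·K·mol.

s⁻¹·K·mol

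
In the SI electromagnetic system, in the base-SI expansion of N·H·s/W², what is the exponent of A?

W = J/s (power = energy per time),
    = kg·m²·s⁻³.
So W⁻² = kg⁻²·m⁻⁴·s⁶.
N = kg·m/s² = kg·m·s⁻² (force = mass × acceleration).
H = Wb/A (inductance = flux per current),
    = kg·m²·s⁻²·A⁻².
Combining: W⁻²·N·H·s = (kg⁻²·m⁻⁴·s⁶) · (kg·m·s⁻²) · (kg·m²·s⁻²·A⁻²) · s = m⁻¹·s³·A⁻².
The exponent of A is -2.

-2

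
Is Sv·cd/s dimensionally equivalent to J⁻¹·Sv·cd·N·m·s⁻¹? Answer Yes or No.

Left side:
  Sv = J/kg (equivalent dose = energy per mass),
      = m²·s⁻².
  Combining: Sv·s⁻¹·cd = (m²·s⁻²) · s⁻¹ · cd = m²·s⁻³·cd.
Right side:
  J = kg·m²·s⁻².
  So J⁻¹ = kg⁻¹·m⁻²·s².
  Sv = m²·s⁻².
  N = kg·m·s⁻².
  Combining: J⁻¹·Sv·cd·N·m·s⁻¹ = (kg⁻¹·m⁻²·s²) · (m²·s⁻²) · cd · (kg·m·s⁻²) · m · s⁻¹ = m²·s⁻³·cd.
Both reduce to m²·s⁻³·cd.

Yes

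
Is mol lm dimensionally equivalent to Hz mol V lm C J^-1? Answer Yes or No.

No

Left side:
  lm = cd·sr = cd (luminous flux; sr is dimensionless).
  Combining: mol·lm = mol · cd = mol·cd.
Right side:
  Hz = s⁻¹.
  V = kg·m²·s⁻³·A⁻¹.
  lm = cd.
  C = s·A.
  J = kg·m²·s⁻².
  So J⁻¹ = kg⁻¹·m⁻²·s².
  Combining: Hz·mol·V·lm·C·J⁻¹ = s⁻¹ · mol · (kg·m²·s⁻³·A⁻¹) · cd · (s·A) · (kg⁻¹·m⁻²·s²) = s⁻¹·mol·cd.
Left is mol·cd; right is s⁻¹·mol·cd — different.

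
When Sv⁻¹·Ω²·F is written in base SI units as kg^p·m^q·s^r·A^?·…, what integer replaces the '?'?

Sv = J/kg (equivalent dose = energy per mass),
    = m²·s⁻².
So Sv⁻¹ = m⁻²·s².
Ω = V/A (resistance = voltage per current),
    = kg·m²·s⁻³·A⁻².
So Ω² = kg²·m⁴·s⁻⁶·A⁻⁴.
F = C/V (capacitance = charge per voltage),
    = A·s/(kg·m²·s⁻³·A⁻¹) (substituting C and V),
    = kg⁻¹·m⁻²·s⁴·A².
Combining: Sv⁻¹·Ω²·F = (m⁻²·s²) · (kg²·m⁴·s⁻⁶·A⁻⁴) · (kg⁻¹·m⁻²·s⁴·A²) = kg·A⁻².
The exponent of A is -2.

-2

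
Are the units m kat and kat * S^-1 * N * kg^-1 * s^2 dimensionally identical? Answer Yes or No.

No

Left side:
  kat = mol/s = s⁻¹·mol (catalytic activity).
  Combining: m·kat = m · (s⁻¹·mol) = m·s⁻¹·mol.
Right side:
  kat = mol/s = s⁻¹·mol (catalytic activity).
  S = 1/Ω (conductance is reciprocal resistance),
      = kg⁻¹·m⁻²·s³·A².
  So S⁻¹ = kg·m²·s⁻³·A⁻².
  N = kg·m/s² = kg·m·s⁻² (force = mass × acceleration).
  Combining: kat·S⁻¹·N·kg⁻¹·s² = (s⁻¹·mol) · (kg·m²·s⁻³·A⁻²) · (kg·m·s⁻²) · kg⁻¹ · s² = kg·m³·s⁻⁴·A⁻²·mol.
Left is m·s⁻¹·mol; right is kg·m³·s⁻⁴·A⁻²·mol — different.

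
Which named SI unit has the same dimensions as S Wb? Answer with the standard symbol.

C

S = kg⁻¹·m⁻²·s³·A².
Wb = kg·m²·s⁻²·A⁻¹.
Combining: S·Wb = (kg⁻¹·m⁻²·s³·A²) · (kg·m²·s⁻²·A⁻¹) = s·A.
s·A is the base-SI form of the coulomb.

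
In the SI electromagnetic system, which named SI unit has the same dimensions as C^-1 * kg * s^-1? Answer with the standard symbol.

C = A·s = s·A (charge = current × time).
So C⁻¹ = s⁻¹·A⁻¹.
Combining: C⁻¹·kg·s⁻¹ = (s⁻¹·A⁻¹) · kg · s⁻¹ = kg·s⁻²·A⁻¹.
kg·s⁻²·A⁻¹ is the base-SI form of the tesla.

T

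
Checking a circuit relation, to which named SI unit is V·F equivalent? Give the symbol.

C

V = kg·m²·s⁻³·A⁻¹.
F = kg⁻¹·m⁻²·s⁴·A².
Combining: V·F = (kg·m²·s⁻³·A⁻¹) · (kg⁻¹·m⁻²·s⁴·A²) = s·A.
s·A is the base-SI form of the coulomb.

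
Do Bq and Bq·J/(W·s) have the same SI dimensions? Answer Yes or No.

Left side:
  Bq = 1/s = s⁻¹ (activity is decays per second).
Right side:
  W = kg·m²·s⁻³.
  So W⁻¹ = kg⁻¹·m⁻²·s³.
  Bq = s⁻¹.
  J = kg·m²·s⁻².
  Combining: W⁻¹·Bq·J·s⁻¹ = (kg⁻¹·m⁻²·s³) · s⁻¹ · (kg·m²·s⁻²) · s⁻¹ = s⁻¹.
Both reduce to s⁻¹.

Yes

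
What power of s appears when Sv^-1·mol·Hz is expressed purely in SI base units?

Sv = J/kg (equivalent dose = energy per mass),
    = m²·s⁻².
So Sv⁻¹ = m⁻²·s².
Hz = 1/s = s⁻¹ (frequency is cycles per second).
Combining: Sv⁻¹·mol·Hz = (m⁻²·s²) · mol · s⁻¹ = m⁻²·s·mol.
The exponent of s is 1.

1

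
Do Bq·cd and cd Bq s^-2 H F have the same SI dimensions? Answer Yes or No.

Left side:
  Bq = 1/s = s⁻¹ (activity is decays per second).
  Combining: Bq·cd = s⁻¹ · cd = s⁻¹·cd.
Right side:
  Bq = s⁻¹.
  H = kg·m²·s⁻²·A⁻².
  F = kg⁻¹·m⁻²·s⁴·A².
  Combining: cd·Bq·s⁻²·H·F = cd · s⁻¹ · s⁻² · (kg·m²·s⁻²·A⁻²) · (kg⁻¹·m⁻²·s⁴·A²) = s⁻¹·cd.
Both reduce to s⁻¹·cd.

Yes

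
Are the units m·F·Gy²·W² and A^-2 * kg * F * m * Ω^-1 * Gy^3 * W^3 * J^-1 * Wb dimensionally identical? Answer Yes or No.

Left side:
  F = kg⁻¹·m⁻²·s⁴·A².
  Gy = m²·s⁻².
  So Gy² = m⁴·s⁻⁴.
  W = kg·m²·s⁻³.
  So W² = kg²·m⁴·s⁻⁶.
  Combining: m·F·Gy²·W² = m · (kg⁻¹·m⁻²·s⁴·A²) · (m⁴·s⁻⁴) · (kg²·m⁴·s⁻⁶) = kg·m⁷·s⁻⁶·A².
Right side:
  F = C/V (capacitance = charge per voltage),
      = A·s/(kg·m²·s⁻³·A⁻¹) (substituting C and V),
      = kg⁻¹·m⁻²·s⁴·A².
  Ω = V/A (resistance = voltage per current),
      = kg·m²·s⁻³·A⁻².
  So Ω⁻¹ = kg⁻¹·m⁻²·s³·A².
  Gy = J/kg (absorbed dose = energy per mass),
      = m²·s⁻².
  So Gy³ = m⁶·s⁻⁶.
  W = J/s (power = energy per time),
      = kg·m²·s⁻³.
  So W³ = kg³·m⁶·s⁻⁹.
  J = N·m (work = force × distance),
      = kg·m²·s⁻².
  So J⁻¹ = kg⁻¹·m⁻²·s².
  Wb = V·s (flux: a volt is a weber per second),
      = kg·m²·s⁻²·A⁻¹.
  Combining: A⁻²·kg·F·m·Ω⁻¹·Gy³·W³·J⁻¹·Wb = A⁻² · kg · (kg⁻¹·m⁻²·s⁴·A²) · m · (kg⁻¹·m⁻²·s³·A²) · (m⁶·s⁻⁶) · (kg³·m⁶·s⁻⁹) · (kg⁻¹·m⁻²·s²) · (kg·m²·s⁻²·A⁻¹) = kg²·m⁹·s⁻⁸·A.
Left is kg·m⁷·s⁻⁶·A²; right is kg²·m⁹·s⁻⁸·A — different.

No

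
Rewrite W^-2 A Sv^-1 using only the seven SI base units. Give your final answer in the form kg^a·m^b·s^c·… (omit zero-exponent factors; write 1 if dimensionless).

kg⁻²·m⁻⁶·s⁸·A

W = J/s (power = energy per time),
    = kg·m²·s⁻³.
So W⁻² = kg⁻²·m⁻⁴·s⁶.
Sv = J/kg (equivalent dose = energy per mass),
    = m²·s⁻².
So Sv⁻¹ = m⁻²·s².
Combining: W⁻²·A·Sv⁻¹ = (kg⁻²·m⁻⁴·s⁶) · A · (m⁻²·s²) = kg⁻²·m⁻⁶·s⁸·A.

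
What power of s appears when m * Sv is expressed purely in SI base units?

Sv = J/kg (equivalent dose = energy per mass),
    = m²·s⁻².
Combining: m·Sv = m · (m²·s⁻²) = m³·s⁻².
The exponent of s is -2.

-2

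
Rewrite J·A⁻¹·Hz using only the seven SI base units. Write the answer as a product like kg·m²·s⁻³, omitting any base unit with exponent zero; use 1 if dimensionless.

J = N·m (work = force × distance),
    = kg·m²·s⁻².
Hz = 1/s = s⁻¹ (frequency is cycles per second).
Combining: J·A⁻¹·Hz = (kg·m²·s⁻²) · A⁻¹ · s⁻¹ = kg·m²·s⁻³·A⁻¹.

kg·m²·s⁻³·A⁻¹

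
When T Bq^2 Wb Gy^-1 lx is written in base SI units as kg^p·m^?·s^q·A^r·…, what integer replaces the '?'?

-2

T = Wb/m² (flux density = flux per area),
    = kg·s⁻²·A⁻¹.
Bq = 1/s = s⁻¹ (activity is decays per second).
So Bq² = s⁻².
Wb = V·s (flux: a volt is a weber per second),
    = kg·m²·s⁻²·A⁻¹.
Gy = J/kg (absorbed dose = energy per mass),
    = m²·s⁻².
So Gy⁻¹ = m⁻²·s².
lx = lm/m² (illuminance = luminous flux per area),
    = m⁻²·cd.
Combining: T·Bq²·Wb·Gy⁻¹·lx = (kg·s⁻²·A⁻¹) · s⁻² · (kg·m²·s⁻²·A⁻¹) · (m⁻²·s²) · (m⁻²·cd) = kg²·m⁻²·s⁻⁴·A⁻²·cd.
The exponent of m is -2.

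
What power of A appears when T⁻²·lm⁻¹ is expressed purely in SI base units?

T = Wb/m² (flux density = flux per area),
    = kg·s⁻²·A⁻¹.
So T⁻² = kg⁻²·s⁴·A².
lm = cd·sr = cd (luminous flux; sr is dimensionless).
So lm⁻¹ = cd⁻¹.
Combining: T⁻²·lm⁻¹ = (kg⁻²·s⁴·A²) · cd⁻¹ = kg⁻²·s⁴·A²·cd⁻¹.
The exponent of A is 2.

2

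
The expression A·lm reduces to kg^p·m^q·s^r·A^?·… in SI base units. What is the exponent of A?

lm = cd.
Combining: A·lm = A · cd = A·cd.
The exponent of A is 1.

1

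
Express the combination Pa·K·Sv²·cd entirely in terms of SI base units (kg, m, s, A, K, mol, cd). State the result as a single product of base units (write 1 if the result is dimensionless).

kg·m³·s⁻⁶·K·cd

Pa = N/m² (pressure = force per area),
    = kg·m⁻¹·s⁻².
Sv = J/kg (equivalent dose = energy per mass),
    = m²·s⁻².
So Sv² = m⁴·s⁻⁴.
Combining: Pa·K·Sv²·cd = (kg·m⁻¹·s⁻²) · K · (m⁴·s⁻⁴) · cd = kg·m³·s⁻⁶·K·cd.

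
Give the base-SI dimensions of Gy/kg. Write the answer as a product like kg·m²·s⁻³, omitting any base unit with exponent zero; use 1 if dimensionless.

kg⁻¹·m²·s⁻²

Gy = J/kg (absorbed dose = energy per mass),
    = m²·s⁻².
Combining: Gy·kg⁻¹ = (m²·s⁻²) · kg⁻¹ = kg⁻¹·m²·s⁻².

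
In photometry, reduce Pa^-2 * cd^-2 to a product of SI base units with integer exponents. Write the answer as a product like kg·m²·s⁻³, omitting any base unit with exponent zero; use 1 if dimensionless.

Pa = kg·m⁻¹·s⁻².
So Pa⁻² = kg⁻²·m²·s⁴.
Combining: Pa⁻²·cd⁻² = (kg⁻²·m²·s⁴) · cd⁻² = kg⁻²·m²·s⁴·cd⁻².

kg⁻²·m²·s⁴·cd⁻²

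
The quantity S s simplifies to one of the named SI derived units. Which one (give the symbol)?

S = kg⁻¹·m⁻²·s³·A².
Combining: S·s = (kg⁻¹·m⁻²·s³·A²) · s = kg⁻¹·m⁻²·s⁴·A².
kg⁻¹·m⁻²·s⁴·A² is the base-SI form of the farad.

F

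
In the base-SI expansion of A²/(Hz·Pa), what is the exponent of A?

Hz = s⁻¹.
So Hz⁻¹ = s.
Pa = kg·m⁻¹·s⁻².
So Pa⁻¹ = kg⁻¹·m·s².
Combining: A²·Hz⁻¹·Pa⁻¹ = A² · s · (kg⁻¹·m·s²) = kg⁻¹·m·s³·A².
The exponent of A is 2.

2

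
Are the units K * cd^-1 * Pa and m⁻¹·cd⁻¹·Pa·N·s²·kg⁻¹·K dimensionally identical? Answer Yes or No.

Left side:
  Pa = N/m² (pressure = force per area),
      = kg·m⁻¹·s⁻².
  Combining: K·cd⁻¹·Pa = K · cd⁻¹ · (kg·m⁻¹·s⁻²) = kg·m⁻¹·s⁻²·K·cd⁻¹.
Right side:
  Pa = N/m² (pressure = force per area),
      = kg·m⁻¹·s⁻².
  N = kg·m/s² = kg·m·s⁻² (force = mass × acceleration).
  Combining: m⁻¹·cd⁻¹·Pa·N·s²·kg⁻¹·K = m⁻¹ · cd⁻¹ · (kg·m⁻¹·s⁻²) · (kg·m·s⁻²) · s² · kg⁻¹ · K = kg·m⁻¹·s⁻²·K·cd⁻¹.
Both reduce to kg·m⁻¹·s⁻²·K·cd⁻¹.

Yes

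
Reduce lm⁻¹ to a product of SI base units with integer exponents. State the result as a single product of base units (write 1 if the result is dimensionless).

cd⁻¹

lm = cd·sr = cd (luminous flux; sr is dimensionless).
So lm⁻¹ = cd⁻¹.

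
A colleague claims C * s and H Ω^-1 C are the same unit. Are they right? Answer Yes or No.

Left side:
  C = s·A.
  Combining: C·s = (s·A) · s = s²·A.
Right side:
  H = Wb/A (inductance = flux per current),
      = kg·m²·s⁻²·A⁻².
  Ω = V/A (resistance = voltage per current),
      = kg·m²·s⁻³·A⁻².
  So Ω⁻¹ = kg⁻¹·m⁻²·s³·A².
  C = A·s = s·A (charge = current × time).
  Combining: H·Ω⁻¹·C = (kg·m²·s⁻²·A⁻²) · (kg⁻¹·m⁻²·s³·A²) · (s·A) = s²·A.
Both reduce to s²·A.

Yes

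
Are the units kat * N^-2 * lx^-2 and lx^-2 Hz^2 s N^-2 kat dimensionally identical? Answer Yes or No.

No

Left side:
  kat = s⁻¹·mol.
  N = kg·m·s⁻².
  So N⁻² = kg⁻²·m⁻²·s⁴.
  lx = m⁻²·cd.
  So lx⁻² = m⁴·cd⁻².
  Combining: kat·N⁻²·lx⁻² = (s⁻¹·mol) · (kg⁻²·m⁻²·s⁴) · (m⁴·cd⁻²) = kg⁻²·m²·s³·mol·cd⁻².
Right side:
  lx = lm/m² (illuminance = luminous flux per area),
      = m⁻²·cd.
  So lx⁻² = m⁴·cd⁻².
  Hz = 1/s = s⁻¹ (frequency is cycles per second).
  So Hz² = s⁻².
  N = kg·m/s² = kg·m·s⁻² (force = mass × acceleration).
  So N⁻² = kg⁻²·m⁻²·s⁴.
  kat = mol/s = s⁻¹·mol (catalytic activity).
  Combining: lx⁻²·Hz²·s·N⁻²·kat = (m⁴·cd⁻²) · s⁻² · s · (kg⁻²·m⁻²·s⁴) · (s⁻¹·mol) = kg⁻²·m²·s²·mol·cd⁻².
Left is kg⁻²·m²·s³·mol·cd⁻²; right is kg⁻²·m²·s²·mol·cd⁻² — different.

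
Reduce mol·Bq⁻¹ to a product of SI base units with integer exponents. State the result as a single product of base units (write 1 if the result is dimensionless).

Bq = s⁻¹.
So Bq⁻¹ = s.
Combining: mol·Bq⁻¹ = mol · s = s·mol.

s·mol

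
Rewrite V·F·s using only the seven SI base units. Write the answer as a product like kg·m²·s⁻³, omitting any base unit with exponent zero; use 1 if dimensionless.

s²·A

V = kg·m²·s⁻³·A⁻¹.
F = kg⁻¹·m⁻²·s⁴·A².
Combining: V·F·s = (kg·m²·s⁻³·A⁻¹) · (kg⁻¹·m⁻²·s⁴·A²) · s = s²·A.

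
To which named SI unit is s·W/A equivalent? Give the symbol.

W = J/s (power = energy per time),
    = kg·m²·s⁻³.
Combining: s·W·A⁻¹ = s · (kg·m²·s⁻³) · A⁻¹ = kg·m²·s⁻²·A⁻¹.
kg·m²·s⁻²·A⁻¹ is the base-SI form of the weber.

Wb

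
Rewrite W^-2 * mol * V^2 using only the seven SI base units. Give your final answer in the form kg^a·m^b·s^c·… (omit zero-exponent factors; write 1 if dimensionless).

W = kg·m²·s⁻³.
So W⁻² = kg⁻²·m⁻⁴·s⁶.
V = kg·m²·s⁻³·A⁻¹.
So V² = kg²·m⁴·s⁻⁶·A⁻².
Combining: W⁻²·mol·V² = (kg⁻²·m⁻⁴·s⁶) · mol · (kg²·m⁴·s⁻⁶·A⁻²) = A⁻²·mol.

A⁻²·mol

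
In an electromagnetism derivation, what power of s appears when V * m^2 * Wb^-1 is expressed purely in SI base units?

-1

V = kg·m²·s⁻³·A⁻¹.
Wb = kg·m²·s⁻²·A⁻¹.
So Wb⁻¹ = kg⁻¹·m⁻²·s²·A.
Combining: V·m²·Wb⁻¹ = (kg·m²·s⁻³·A⁻¹) · m² · (kg⁻¹·m⁻²·s²·A) = m²·s⁻¹.
The exponent of s is -1.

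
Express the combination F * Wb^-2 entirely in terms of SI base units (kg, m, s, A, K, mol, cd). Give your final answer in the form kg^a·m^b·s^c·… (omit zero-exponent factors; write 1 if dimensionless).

F = kg⁻¹·m⁻²·s⁴·A².
Wb = kg·m²·s⁻²·A⁻¹.
So Wb⁻² = kg⁻²·m⁻⁴·s⁴·A².
Combining: F·Wb⁻² = (kg⁻¹·m⁻²·s⁴·A²) · (kg⁻²·m⁻⁴·s⁴·A²) = kg⁻³·m⁻⁶·s⁸·A⁴.

kg⁻³·m⁻⁶·s⁸·A⁴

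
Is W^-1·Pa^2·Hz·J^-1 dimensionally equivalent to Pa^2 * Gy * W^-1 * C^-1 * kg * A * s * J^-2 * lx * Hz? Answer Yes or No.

No

Left side:
  W = kg·m²·s⁻³.
  So W⁻¹ = kg⁻¹·m⁻²·s³.
  Pa = kg·m⁻¹·s⁻².
  So Pa² = kg²·m⁻²·s⁻⁴.
  Hz = s⁻¹.
  J = kg·m²·s⁻².
  So J⁻¹ = kg⁻¹·m⁻²·s².
  Combining: W⁻¹·Pa²·Hz·J⁻¹ = (kg⁻¹·m⁻²·s³) · (kg²·m⁻²·s⁻⁴) · s⁻¹ · (kg⁻¹·m⁻²·s²) = m⁻⁶.
Right side:
  Pa = kg·m⁻¹·s⁻².
  So Pa² = kg²·m⁻²·s⁻⁴.
  Gy = m²·s⁻².
  W = kg·m²·s⁻³.
  So W⁻¹ = kg⁻¹·m⁻²·s³.
  C = s·A.
  So C⁻¹ = s⁻¹·A⁻¹.
  J = kg·m²·s⁻².
  So J⁻² = kg⁻²·m⁻⁴·s⁴.
  lx = m⁻²·cd.
  Hz = s⁻¹.
  Combining: Pa²·Gy·W⁻¹·C⁻¹·kg·A·s·J⁻²·lx·Hz = (kg²·m⁻²·s⁻⁴) · (m²·s⁻²) · (kg⁻¹·m⁻²·s³) · (s⁻¹·A⁻¹) · kg · A · s · (kg⁻²·m⁻⁴·s⁴) · (m⁻²·cd) · s⁻¹ = m⁻⁸·cd.
Left is m⁻⁶; right is m⁻⁸·cd — different.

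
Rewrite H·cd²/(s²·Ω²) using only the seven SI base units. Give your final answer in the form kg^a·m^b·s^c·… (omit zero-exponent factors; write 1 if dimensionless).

H = Wb/A (inductance = flux per current),
    = kg·m²·s⁻²·A⁻².
Ω = V/A (resistance = voltage per current),
    = kg·m²·s⁻³·A⁻².
So Ω⁻² = kg⁻²·m⁻⁴·s⁶·A⁴.
Combining: H·s⁻²·Ω⁻²·cd² = (kg·m²·s⁻²·A⁻²) · s⁻² · (kg⁻²·m⁻⁴·s⁶·A⁴) · cd² = kg⁻¹·m⁻²·s²·A²·cd².

kg⁻¹·m⁻²·s²·A²·cd²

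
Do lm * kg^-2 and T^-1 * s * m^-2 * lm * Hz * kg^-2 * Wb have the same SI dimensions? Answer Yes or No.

Yes

Left side:
  lm = cd.
  Combining: lm·kg⁻² = cd · kg⁻² = kg⁻²·cd.
Right side:
  T = Wb/m² (flux density = flux per area),
      = kg·s⁻²·A⁻¹.
  So T⁻¹ = kg⁻¹·s²·A.
  lm = cd·sr = cd (luminous flux; sr is dimensionless).
  Hz = 1/s = s⁻¹ (frequency is cycles per second).
  Wb = V·s (flux: a volt is a weber per second),
      = kg·m²·s⁻²·A⁻¹.
  Combining: T⁻¹·s·m⁻²·lm·Hz·kg⁻²·Wb = (kg⁻¹·s²·A) · s · m⁻² · cd · s⁻¹ · kg⁻² · (kg·m²·s⁻²·A⁻¹) = kg⁻²·cd.
Both reduce to kg⁻²·cd.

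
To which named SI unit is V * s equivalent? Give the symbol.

V = kg·m²·s⁻³·A⁻¹.
Combining: V·s = (kg·m²·s⁻³·A⁻¹) · s = kg·m²·s⁻²·A⁻¹.
kg·m²·s⁻²·A⁻¹ is the base-SI form of the weber.

Wb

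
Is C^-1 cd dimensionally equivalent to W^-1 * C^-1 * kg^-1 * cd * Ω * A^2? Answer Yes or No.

No

Left side:
  C = A·s = s·A (charge = current × time).
  So C⁻¹ = s⁻¹·A⁻¹.
  Combining: C⁻¹·cd = (s⁻¹·A⁻¹) · cd = s⁻¹·A⁻¹·cd.
Right side:
  W = J/s (power = energy per time),
      = kg·m²·s⁻³.
  So W⁻¹ = kg⁻¹·m⁻²·s³.
  C = A·s = s·A (charge = current × time).
  So C⁻¹ = s⁻¹·A⁻¹.
  Ω = V/A (resistance = voltage per current),
      = kg·m²·s⁻³·A⁻².
  Combining: W⁻¹·C⁻¹·kg⁻¹·cd·Ω·A² = (kg⁻¹·m⁻²·s³) · (s⁻¹·A⁻¹) · kg⁻¹ · cd · (kg·m²·s⁻³·A⁻²) · A² = kg⁻¹·s⁻¹·A⁻¹·cd.
Left is s⁻¹·A⁻¹·cd; right is kg⁻¹·s⁻¹·A⁻¹·cd — different.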